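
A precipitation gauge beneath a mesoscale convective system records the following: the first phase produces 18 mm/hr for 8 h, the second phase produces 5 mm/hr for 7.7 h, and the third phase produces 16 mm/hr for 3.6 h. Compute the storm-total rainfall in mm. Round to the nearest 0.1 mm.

Total = Σ Rᵢ Δtᵢ = 18 × 8 + 5 × 7.7 + 16 × 3.6
      = 144 + 38.5 + 57.6 = 240.1 mm.

total ≈ 240.1 mm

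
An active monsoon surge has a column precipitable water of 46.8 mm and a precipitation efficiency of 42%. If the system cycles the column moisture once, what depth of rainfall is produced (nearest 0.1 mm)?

Rainfall = ε × PW = 0.42 × 46.8 = 19.7 mm.

rainfall ≈ 19.7 mm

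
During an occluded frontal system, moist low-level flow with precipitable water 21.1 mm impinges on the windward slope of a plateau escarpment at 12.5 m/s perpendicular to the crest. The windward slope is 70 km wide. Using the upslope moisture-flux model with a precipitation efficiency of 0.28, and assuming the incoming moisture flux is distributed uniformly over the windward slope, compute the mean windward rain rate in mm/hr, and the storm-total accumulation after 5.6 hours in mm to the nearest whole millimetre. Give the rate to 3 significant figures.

Incoming column moisture flux per unit ridge length: F = V × PW = 12.5 × 21.1 = 263.75 mm·m/s.
Spread over the 70 km slope with efficiency ε = 0.28: R = ε·F/W = 0.28 × 263.75 / 70000 m = 1.055e-03 mm/s.
R = 1.055e-03 × 3600 = 3.80 mm/hr.
Over 5.6 h: total = 3.80 × 5.6 = 21.28 ≈ 21 mm.

R ≈ 3.80 mm/hr; total ≈ 21 mm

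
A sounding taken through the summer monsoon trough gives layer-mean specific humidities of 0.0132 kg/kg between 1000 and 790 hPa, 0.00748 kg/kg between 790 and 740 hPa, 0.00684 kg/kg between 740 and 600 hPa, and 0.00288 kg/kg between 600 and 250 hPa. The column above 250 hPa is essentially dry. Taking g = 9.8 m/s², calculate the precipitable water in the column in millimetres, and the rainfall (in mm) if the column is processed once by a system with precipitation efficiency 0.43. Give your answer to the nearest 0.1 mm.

PW ≈ 52.2 mm; rainfall ≈ 22.4 mm

Precipitable water is the column-integrated vapour mass per unit area: PW = (1/g) Σ q̄ Δp, with q in kg/kg and Δp in Pa (1 kg/m² of water = 1 mm).
Layer 1000–790 hPa: Δp = 210 hPa = 21000 Pa, q̄ = 0.0132 kg/kg → 0.0132 × 21000 / 9.8 = 28.29 mm
Layer 790–740 hPa: Δp = 50 hPa = 5000 Pa, q̄ = 0.00748 kg/kg → 0.00748 × 5000 / 9.8 = 3.82 mm
Layer 740–600 hPa: Δp = 140 hPa = 14000 Pa, q̄ = 0.00684 kg/kg → 0.00684 × 14000 / 9.8 = 9.77 mm
Layer 600–250 hPa: Δp = 350 hPa = 35000 Pa, q̄ = 0.00288 kg/kg → 0.00288 × 35000 / 9.8 = 10.29 mm
PW = 28.29 + 3.82 + 9.77 + 10.29 = 52.17 ≈ 52.2 mm.
Rainfall = ε × PW = 0.43 × 52.2 = 22.4 mm.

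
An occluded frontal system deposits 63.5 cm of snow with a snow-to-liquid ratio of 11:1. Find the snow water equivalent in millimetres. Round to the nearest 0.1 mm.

SWE ≈ 57.7 mm

SWE = snow depth / ratio = 63.5 cm / 11 = 5.773 cm = 57.7 mm.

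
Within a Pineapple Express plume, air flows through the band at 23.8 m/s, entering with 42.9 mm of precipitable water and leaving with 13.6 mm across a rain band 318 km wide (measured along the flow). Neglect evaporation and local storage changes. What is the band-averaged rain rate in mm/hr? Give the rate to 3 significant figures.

Column moisture flux per unit crosswind length is F = V × PW.
Inflow: F_in = 23.8 × 42.9 = 1021.02 mm·m/s
Outflow: F_out = 23.8 × 13.6 = 323.68 mm·m/s
Steady-state rate R = (F_in − F_out)/L = (1021.02 − 323.68) / 318000 m = 2.193e-03 mm/s.
R = 2.193e-03 × 3600 = 7.89 mm/hr.

R ≈ 7.89 mm/hr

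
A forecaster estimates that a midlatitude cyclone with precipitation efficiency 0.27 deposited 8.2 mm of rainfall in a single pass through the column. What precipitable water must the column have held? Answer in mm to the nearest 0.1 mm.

PW = rainfall / ε = 8.2 / 0.27 = 30.4 mm.

PW ≈ 30.4 mm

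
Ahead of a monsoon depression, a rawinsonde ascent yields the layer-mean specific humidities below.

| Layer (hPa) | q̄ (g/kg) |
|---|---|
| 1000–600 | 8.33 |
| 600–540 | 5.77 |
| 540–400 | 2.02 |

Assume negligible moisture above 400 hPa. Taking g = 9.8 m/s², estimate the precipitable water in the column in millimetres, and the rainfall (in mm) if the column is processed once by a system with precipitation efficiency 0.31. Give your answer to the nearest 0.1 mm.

Precipitable water is the column-integrated vapour mass per unit area: PW = (1/g) Σ q̄ Δp, with q in kg/kg and Δp in Pa (1 kg/m² of water = 1 mm).
Layer 1000–600 hPa: Δp = 400 hPa = 40000 Pa, q̄ = 0.00833 kg/kg → 0.00833 × 40000 / 9.8 = 34.00 mm
Layer 600–540 hPa: Δp = 60 hPa = 6000 Pa, q̄ = 0.00577 kg/kg → 0.00577 × 6000 / 9.8 = 3.53 mm
Layer 540–400 hPa: Δp = 140 hPa = 14000 Pa, q̄ = 0.00202 kg/kg → 0.00202 × 14000 / 9.8 = 2.89 mm
PW = 34.00 + 3.53 + 2.89 = 40.42 ≈ 40.4 mm.
Rainfall = ε × PW = 0.31 × 40.4 = 12.5 mm.

PW ≈ 40.4 mm; rainfall ≈ 12.5 mm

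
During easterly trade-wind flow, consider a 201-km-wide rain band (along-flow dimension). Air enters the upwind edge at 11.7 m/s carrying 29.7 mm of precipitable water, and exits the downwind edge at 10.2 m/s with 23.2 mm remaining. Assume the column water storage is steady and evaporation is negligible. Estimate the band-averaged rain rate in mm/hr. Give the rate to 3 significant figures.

Column moisture flux per unit crosswind length is F = V × PW.
Inflow: F_in = 11.7 × 29.7 = 347.49 mm·m/s
Outflow: F_out = 10.2 × 23.2 = 236.64 mm·m/s
Steady-state rate R = (F_in − F_out)/L = (347.49 − 236.64) / 201000 m = 5.515e-04 mm/s.
R = 5.515e-04 × 3600 = 1.99 mm/hr.

R ≈ 1.99 mm/hr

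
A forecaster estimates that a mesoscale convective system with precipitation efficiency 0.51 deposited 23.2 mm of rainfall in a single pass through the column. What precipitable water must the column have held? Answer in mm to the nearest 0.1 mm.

PW ≈ 45.5 mm

PW = rainfall / ε = 23.2 / 0.51 = 45.5 mm.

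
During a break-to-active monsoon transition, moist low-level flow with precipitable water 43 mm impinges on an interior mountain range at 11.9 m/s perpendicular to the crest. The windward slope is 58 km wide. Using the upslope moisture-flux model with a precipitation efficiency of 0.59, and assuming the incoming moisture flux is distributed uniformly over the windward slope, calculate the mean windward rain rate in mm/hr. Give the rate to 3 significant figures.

R ≈ 18.7 mm/hr

Incoming column moisture flux per unit ridge length: F = V × PW = 11.9 × 43 = 511.7 mm·m/s.
Spread over the 58 km slope with efficiency ε = 0.59: R = ε·F/W = 0.59 × 511.7 / 58000 m = 5.205e-03 mm/s.
R = 5.205e-03 × 3600 = 18.7 mm/hr.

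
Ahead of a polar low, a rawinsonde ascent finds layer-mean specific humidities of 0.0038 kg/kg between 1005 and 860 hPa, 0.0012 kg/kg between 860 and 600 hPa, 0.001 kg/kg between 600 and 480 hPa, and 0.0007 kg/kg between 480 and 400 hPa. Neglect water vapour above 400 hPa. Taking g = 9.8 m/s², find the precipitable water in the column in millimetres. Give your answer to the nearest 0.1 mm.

PW ≈ 10.6 mm

Precipitable water is the column-integrated vapour mass per unit area: PW = (1/g) Σ q̄ Δp, with q in kg/kg and Δp in Pa (1 kg/m² of water = 1 mm).
Layer 1005–860 hPa: Δp = 145 hPa = 14500 Pa, q̄ = 0.0038 kg/kg → 0.0038 × 14500 / 9.8 = 5.62 mm
Layer 860–600 hPa: Δp = 260 hPa = 26000 Pa, q̄ = 0.0012 kg/kg → 0.0012 × 26000 / 9.8 = 3.18 mm
Layer 600–480 hPa: Δp = 120 hPa = 12000 Pa, q̄ = 0.001 kg/kg → 0.001 × 12000 / 9.8 = 1.22 mm
Layer 480–400 hPa: Δp = 80 hPa = 8000 Pa, q̄ = 0.0007 kg/kg → 0.0007 × 8000 / 9.8 = 0.57 mm
PW = 5.62 + 3.18 + 1.22 + 0.57 = 10.59 ≈ 10.6 mm.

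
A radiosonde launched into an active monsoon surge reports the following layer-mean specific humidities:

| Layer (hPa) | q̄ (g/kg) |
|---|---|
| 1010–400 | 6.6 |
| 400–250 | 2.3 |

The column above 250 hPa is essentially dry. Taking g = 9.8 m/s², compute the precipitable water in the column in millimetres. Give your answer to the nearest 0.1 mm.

PW ≈ 44.6 mm

Precipitable water is the column-integrated vapour mass per unit area: PW = (1/g) Σ q̄ Δp, with q in kg/kg and Δp in Pa (1 kg/m² of water = 1 mm).
Layer 1010–400 hPa: Δp = 610 hPa = 61000 Pa, q̄ = 0.0066 kg/kg → 0.0066 × 61000 / 9.8 = 41.08 mm
Layer 400–250 hPa: Δp = 150 hPa = 15000 Pa, q̄ = 0.0023 kg/kg → 0.0023 × 15000 / 9.8 = 3.52 mm
PW = 41.08 + 3.52 = 44.60 ≈ 44.6 mm.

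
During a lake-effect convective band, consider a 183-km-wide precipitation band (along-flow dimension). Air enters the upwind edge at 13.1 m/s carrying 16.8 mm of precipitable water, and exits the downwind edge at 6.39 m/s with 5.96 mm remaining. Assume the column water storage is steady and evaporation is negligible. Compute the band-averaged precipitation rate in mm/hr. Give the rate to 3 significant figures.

R ≈ 3.58 mm/hr

Column moisture flux per unit crosswind length is F = V × PW.
Inflow: F_in = 13.1 × 16.8 = 220.08 mm·m/s
Outflow: F_out = 6.39 × 5.96 = 38.0844 mm·m/s
Steady-state rate R = (F_in − F_out)/L = (220.08 − 38.0844) / 183000 m = 9.945e-04 mm/s.
R = 9.945e-04 × 3600 = 3.58 mm/hr.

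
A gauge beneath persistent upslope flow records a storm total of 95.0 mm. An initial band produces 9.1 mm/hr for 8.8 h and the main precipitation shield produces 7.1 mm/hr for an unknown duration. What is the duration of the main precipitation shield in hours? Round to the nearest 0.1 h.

Known phases: 9.1 × 8.8 = 80.08 mm.
Remaining depth = 95.0 − 80.08 = 14.92 mm.
Duration = 14.92 / 7.1 = 2.1 h.

duration ≈ 2.1 h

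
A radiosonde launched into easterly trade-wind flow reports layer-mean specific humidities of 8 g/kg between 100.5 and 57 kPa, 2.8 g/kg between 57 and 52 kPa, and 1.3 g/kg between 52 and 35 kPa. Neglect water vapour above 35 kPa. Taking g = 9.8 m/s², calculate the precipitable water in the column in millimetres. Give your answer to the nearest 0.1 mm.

Precipitable water is the column-integrated vapour mass per unit area: PW = (1/g) Σ q̄ Δp, with q in kg/kg and Δp in Pa (1 kg/m² of water = 1 mm).
Layer 100.5–57 kPa: Δp = 435 hPa = 43500 Pa, q̄ = 0.008 kg/kg → 0.008 × 43500 / 9.8 = 35.51 mm
Layer 57–52 kPa: Δp = 50 hPa = 5000 Pa, q̄ = 0.0028 kg/kg → 0.0028 × 5000 / 9.8 = 1.43 mm
Layer 52–35 kPa: Δp = 170 hPa = 17000 Pa, q̄ = 0.0013 kg/kg → 0.0013 × 17000 / 9.8 = 2.26 mm
PW = 35.51 + 1.43 + 2.26 = 39.20 ≈ 39.2 mm.

PW ≈ 39.2 mm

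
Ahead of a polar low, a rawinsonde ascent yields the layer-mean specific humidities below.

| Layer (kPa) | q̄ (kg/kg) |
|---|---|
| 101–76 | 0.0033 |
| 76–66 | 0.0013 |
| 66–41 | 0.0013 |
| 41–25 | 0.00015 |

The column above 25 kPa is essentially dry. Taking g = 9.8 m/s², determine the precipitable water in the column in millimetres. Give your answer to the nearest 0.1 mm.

Precipitable water is the column-integrated vapour mass per unit area: PW = (1/g) Σ q̄ Δp, with q in kg/kg and Δp in Pa (1 kg/m² of water = 1 mm).
Layer 101–76 kPa: Δp = 250 hPa = 25000 Pa, q̄ = 0.0033 kg/kg → 0.0033 × 25000 / 9.8 = 8.42 mm
Layer 76–66 kPa: Δp = 100 hPa = 10000 Pa, q̄ = 0.0013 kg/kg → 0.0013 × 10000 / 9.8 = 1.33 mm
Layer 66–41 kPa: Δp = 250 hPa = 25000 Pa, q̄ = 0.0013 kg/kg → 0.0013 × 25000 / 9.8 = 3.32 mm
Layer 41–25 kPa: Δp = 160 hPa = 16000 Pa, q̄ = 0.00015 kg/kg → 0.00015 × 16000 / 9.8 = 0.24 mm
PW = 8.42 + 1.33 + 3.32 + 0.24 = 13.31 ≈ 13.3 mm.

PW ≈ 13.3 mm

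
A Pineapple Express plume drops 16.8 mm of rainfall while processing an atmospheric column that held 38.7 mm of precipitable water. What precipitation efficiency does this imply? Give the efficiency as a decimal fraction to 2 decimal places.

ε ≈ 0.43

ε = rainfall / PW = 16.8 / 38.7 = 0.43.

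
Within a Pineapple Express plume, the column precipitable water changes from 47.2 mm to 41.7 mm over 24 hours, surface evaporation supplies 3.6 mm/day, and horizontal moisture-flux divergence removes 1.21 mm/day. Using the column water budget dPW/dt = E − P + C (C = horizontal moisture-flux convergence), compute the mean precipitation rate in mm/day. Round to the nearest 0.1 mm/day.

P ≈ 7.9 mm/day

dPW/dt = (41.7 − 47.2) mm / (24/24 day) = -5.500 mm/day.
P = E + C − dPW/dt = 3.6 + (-1.21) − (-5.500) = 7.9 mm/day.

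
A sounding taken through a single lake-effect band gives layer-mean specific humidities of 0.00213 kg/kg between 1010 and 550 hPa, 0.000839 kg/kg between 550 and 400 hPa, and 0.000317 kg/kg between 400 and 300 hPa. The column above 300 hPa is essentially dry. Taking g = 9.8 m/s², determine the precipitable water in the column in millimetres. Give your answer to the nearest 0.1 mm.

Precipitable water is the column-integrated vapour mass per unit area: PW = (1/g) Σ q̄ Δp, with q in kg/kg and Δp in Pa (1 kg/m² of water = 1 mm).
Layer 1010–550 hPa: Δp = 460 hPa = 46000 Pa, q̄ = 0.00213 kg/kg → 0.00213 × 46000 / 9.8 = 10.00 mm
Layer 550–400 hPa: Δp = 150 hPa = 15000 Pa, q̄ = 0.000839 kg/kg → 0.000839 × 15000 / 9.8 = 1.28 mm
Layer 400–300 hPa: Δp = 100 hPa = 10000 Pa, q̄ = 0.000317 kg/kg → 0.000317 × 10000 / 9.8 = 0.32 mm
PW = 10.00 + 1.28 + 0.32 = 11.60 ≈ 11.6 mm.

PW ≈ 11.6 mm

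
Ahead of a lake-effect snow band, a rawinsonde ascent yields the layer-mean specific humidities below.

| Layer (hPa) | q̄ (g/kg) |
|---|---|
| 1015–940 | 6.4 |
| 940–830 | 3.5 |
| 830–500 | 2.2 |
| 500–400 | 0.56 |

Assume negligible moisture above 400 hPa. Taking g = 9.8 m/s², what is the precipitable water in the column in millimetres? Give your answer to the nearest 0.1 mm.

PW ≈ 16.8 mm

Precipitable water is the column-integrated vapour mass per unit area: PW = (1/g) Σ q̄ Δp, with q in kg/kg and Δp in Pa (1 kg/m² of water = 1 mm).
Layer 1015–940 hPa: Δp = 75 hPa = 7500 Pa, q̄ = 0.0064 kg/kg → 0.0064 × 7500 / 9.8 = 4.90 mm
Layer 940–830 hPa: Δp = 110 hPa = 11000 Pa, q̄ = 0.0035 kg/kg → 0.0035 × 11000 / 9.8 = 3.93 mm
Layer 830–500 hPa: Δp = 330 hPa = 33000 Pa, q̄ = 0.0022 kg/kg → 0.0022 × 33000 / 9.8 = 7.41 mm
Layer 500–400 hPa: Δp = 100 hPa = 10000 Pa, q̄ = 0.00056 kg/kg → 0.00056 × 10000 / 9.8 = 0.57 mm
PW = 4.90 + 3.93 + 7.41 + 0.57 = 16.81 ≈ 16.8 mm.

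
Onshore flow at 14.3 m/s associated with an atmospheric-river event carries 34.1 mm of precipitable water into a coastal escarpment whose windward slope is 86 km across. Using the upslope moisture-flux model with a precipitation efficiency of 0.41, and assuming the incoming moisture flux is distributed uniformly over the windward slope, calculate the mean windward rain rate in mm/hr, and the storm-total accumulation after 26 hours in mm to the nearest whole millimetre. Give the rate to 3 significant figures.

R ≈ 8.37 mm/hr; total ≈ 218 mm

Incoming column moisture flux per unit ridge length: F = V × PW = 14.3 × 34.1 = 487.63 mm·m/s.
Spread over the 86 km slope with efficiency ε = 0.41: R = ε·F/W = 0.41 × 487.63 / 86000 m = 2.325e-03 mm/s.
R = 2.325e-03 × 3600 = 8.37 mm/hr.
Over 26 h: total = 8.37 × 26 = 217.62 ≈ 218 mm.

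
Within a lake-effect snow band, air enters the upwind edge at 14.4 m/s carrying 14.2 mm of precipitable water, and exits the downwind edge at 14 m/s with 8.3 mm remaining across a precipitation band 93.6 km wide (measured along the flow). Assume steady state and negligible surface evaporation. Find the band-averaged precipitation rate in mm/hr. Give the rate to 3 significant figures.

R ≈ 3.40 mm/hr

Column moisture flux per unit crosswind length is F = V × PW.
Inflow: F_in = 14.4 × 14.2 = 204.48 mm·m/s
Outflow: F_out = 14 × 8.3 = 116.2 mm·m/s
Steady-state rate R = (F_in − F_out)/L = (204.48 − 116.2) / 93600 m = 9.432e-04 mm/s.
R = 9.432e-04 × 3600 = 3.40 mm/hr.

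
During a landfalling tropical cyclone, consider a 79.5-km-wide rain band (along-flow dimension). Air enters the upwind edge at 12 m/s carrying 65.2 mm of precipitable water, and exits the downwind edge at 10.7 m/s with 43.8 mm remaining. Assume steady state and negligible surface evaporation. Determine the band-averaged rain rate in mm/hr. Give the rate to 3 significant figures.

R ≈ 14.2 mm/hr

Column moisture flux per unit crosswind length is F = V × PW.
Inflow: F_in = 12 × 65.2 = 782.4 mm·m/s
Outflow: F_out = 10.7 × 43.8 = 468.66 mm·m/s
Steady-state rate R = (F_in − F_out)/L = (782.4 − 468.66) / 79500 m = 3.946e-03 mm/s.
R = 3.946e-03 × 3600 = 14.2 mm/hr.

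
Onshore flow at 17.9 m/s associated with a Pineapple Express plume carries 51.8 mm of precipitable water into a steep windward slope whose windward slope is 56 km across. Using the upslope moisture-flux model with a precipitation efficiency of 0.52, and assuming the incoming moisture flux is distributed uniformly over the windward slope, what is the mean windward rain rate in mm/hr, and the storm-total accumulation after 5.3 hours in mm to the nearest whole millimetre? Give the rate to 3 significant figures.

R ≈ 31.0 mm/hr; total ≈ 164 mm

Incoming column moisture flux per unit ridge length: F = V × PW = 17.9 × 51.8 = 927.22 mm·m/s.
Spread over the 56 km slope with efficiency ε = 0.52: R = ε·F/W = 0.52 × 927.22 / 56000 m = 8.610e-03 mm/s.
R = 8.610e-03 × 3600 = 31.0 mm/hr.
Over 5.3 h: total = 31.0 × 5.3 = 164.3 ≈ 164 mm.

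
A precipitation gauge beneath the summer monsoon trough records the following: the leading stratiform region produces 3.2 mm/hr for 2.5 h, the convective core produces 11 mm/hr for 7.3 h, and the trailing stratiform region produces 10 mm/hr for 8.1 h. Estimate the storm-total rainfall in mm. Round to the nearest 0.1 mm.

Total = Σ Rᵢ Δtᵢ = 3.2 × 2.5 + 11 × 7.3 + 10 × 8.1
      = 8 + 80.3 + 81 = 169.3 mm.

total ≈ 169.3 mm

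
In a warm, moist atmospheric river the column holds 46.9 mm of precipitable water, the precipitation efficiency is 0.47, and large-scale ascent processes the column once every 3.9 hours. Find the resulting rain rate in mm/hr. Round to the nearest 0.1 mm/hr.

Each overturning extracts ε × PW = 0.47 × 46.9 = 22.043 mm.
Rate = ε·PW / τ = 22.043 / 3.9 h = 5.7 mm/hr.

R ≈ 5.7 mm/hr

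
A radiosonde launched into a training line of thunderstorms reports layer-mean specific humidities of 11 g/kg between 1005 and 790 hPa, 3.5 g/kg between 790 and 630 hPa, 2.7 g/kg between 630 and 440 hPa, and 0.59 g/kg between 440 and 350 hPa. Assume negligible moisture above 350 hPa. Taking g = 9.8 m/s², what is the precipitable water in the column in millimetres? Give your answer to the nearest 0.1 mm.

PW ≈ 35.6 mm

Precipitable water is the column-integrated vapour mass per unit area: PW = (1/g) Σ q̄ Δp, with q in kg/kg and Δp in Pa (1 kg/m² of water = 1 mm).
Layer 1005–790 hPa: Δp = 215 hPa = 21500 Pa, q̄ = 0.011 kg/kg → 0.011 × 21500 / 9.8 = 24.13 mm
Layer 790–630 hPa: Δp = 160 hPa = 16000 Pa, q̄ = 0.0035 kg/kg → 0.0035 × 16000 / 9.8 = 5.71 mm
Layer 630–440 hPa: Δp = 190 hPa = 19000 Pa, q̄ = 0.0027 kg/kg → 0.0027 × 19000 / 9.8 = 5.23 mm
Layer 440–350 hPa: Δp = 90 hPa = 9000 Pa, q̄ = 0.00059 kg/kg → 0.00059 × 9000 / 9.8 = 0.54 mm
PW = 24.13 + 5.71 + 5.23 + 0.54 = 35.61 ≈ 35.6 mm.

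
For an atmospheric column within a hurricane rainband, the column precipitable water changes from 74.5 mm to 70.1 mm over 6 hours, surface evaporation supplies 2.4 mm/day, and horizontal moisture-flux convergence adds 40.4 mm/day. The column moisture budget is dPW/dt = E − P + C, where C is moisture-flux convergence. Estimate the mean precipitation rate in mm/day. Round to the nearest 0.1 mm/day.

P ≈ 60.4 mm/day

dPW/dt = (70.1 − 74.5) mm / (6/24 day) = -17.600 mm/day.
P = E + C − dPW/dt = 2.4 + (40.4) − (-17.600) = 60.4 mm/day.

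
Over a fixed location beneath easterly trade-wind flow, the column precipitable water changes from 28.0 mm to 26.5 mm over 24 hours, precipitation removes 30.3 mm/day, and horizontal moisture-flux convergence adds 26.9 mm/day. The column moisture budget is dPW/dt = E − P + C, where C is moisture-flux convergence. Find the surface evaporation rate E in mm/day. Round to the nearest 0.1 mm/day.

dPW/dt = (26.5 − 28.0) mm / (24/24 day) = -1.500 mm/day.
E = dPW/dt + P − C = (-1.500) + 30.3 − (26.9) = 1.9 mm/day.

E ≈ 1.9 mm/day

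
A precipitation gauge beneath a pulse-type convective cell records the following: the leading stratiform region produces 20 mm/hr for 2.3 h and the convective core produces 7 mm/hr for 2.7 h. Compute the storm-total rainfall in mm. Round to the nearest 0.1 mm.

Total = Σ Rᵢ Δtᵢ = 20 × 2.3 + 7 × 2.7
      = 46 + 18.9 = 64.9 mm.

total ≈ 64.9 mm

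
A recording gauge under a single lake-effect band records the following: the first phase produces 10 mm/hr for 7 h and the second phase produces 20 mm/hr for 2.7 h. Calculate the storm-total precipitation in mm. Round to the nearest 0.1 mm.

total ≈ 124.0 mm

Total = Σ Rᵢ Δtᵢ = 10 × 7 + 20 × 2.7
      = 70 + 54 = 124.0 mm.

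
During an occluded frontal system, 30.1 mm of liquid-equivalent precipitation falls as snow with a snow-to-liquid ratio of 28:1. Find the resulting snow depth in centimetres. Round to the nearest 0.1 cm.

snow depth ≈ 84.3 cm

Snow depth = liquid × ratio = 30.1 mm × 28 = 842.8 mm = 84.3 cm.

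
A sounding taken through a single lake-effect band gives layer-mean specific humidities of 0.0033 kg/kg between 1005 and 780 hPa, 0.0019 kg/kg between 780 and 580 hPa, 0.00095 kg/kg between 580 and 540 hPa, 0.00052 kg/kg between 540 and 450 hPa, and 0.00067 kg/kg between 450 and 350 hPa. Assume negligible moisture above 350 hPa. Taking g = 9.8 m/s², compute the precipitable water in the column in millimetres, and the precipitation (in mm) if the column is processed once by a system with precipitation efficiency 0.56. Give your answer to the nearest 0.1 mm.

PW ≈ 13.0 mm; precipitation ≈ 7.3 mm

Precipitable water is the column-integrated vapour mass per unit area: PW = (1/g) Σ q̄ Δp, with q in kg/kg and Δp in Pa (1 kg/m² of water = 1 mm).
Layer 1005–780 hPa: Δp = 225 hPa = 22500 Pa, q̄ = 0.0033 kg/kg → 0.0033 × 22500 / 9.8 = 7.58 mm
Layer 780–580 hPa: Δp = 200 hPa = 20000 Pa, q̄ = 0.0019 kg/kg → 0.0019 × 20000 / 9.8 = 3.88 mm
Layer 580–540 hPa: Δp = 40 hPa = 4000 Pa, q̄ = 0.00095 kg/kg → 0.00095 × 4000 / 9.8 = 0.39 mm
Layer 540–450 hPa: Δp = 90 hPa = 9000 Pa, q̄ = 0.00052 kg/kg → 0.00052 × 9000 / 9.8 = 0.48 mm
Layer 450–350 hPa: Δp = 100 hPa = 10000 Pa, q̄ = 0.00067 kg/kg → 0.00067 × 10000 / 9.8 = 0.68 mm
PW = 7.58 + 3.88 + 0.39 + 0.48 + 0.68 = 13.01 ≈ 13.0 mm.
Precipitation = ε × PW = 0.56 × 13.0 = 7.3 mm.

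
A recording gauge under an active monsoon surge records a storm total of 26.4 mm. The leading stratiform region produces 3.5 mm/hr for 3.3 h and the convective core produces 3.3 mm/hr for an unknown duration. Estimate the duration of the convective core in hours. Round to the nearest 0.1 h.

Known phases: 3.5 × 3.3 = 11.55 mm.
Remaining depth = 26.4 − 11.55 = 14.85 mm.
Duration = 14.85 / 3.3 = 4.5 h.

duration ≈ 4.5 h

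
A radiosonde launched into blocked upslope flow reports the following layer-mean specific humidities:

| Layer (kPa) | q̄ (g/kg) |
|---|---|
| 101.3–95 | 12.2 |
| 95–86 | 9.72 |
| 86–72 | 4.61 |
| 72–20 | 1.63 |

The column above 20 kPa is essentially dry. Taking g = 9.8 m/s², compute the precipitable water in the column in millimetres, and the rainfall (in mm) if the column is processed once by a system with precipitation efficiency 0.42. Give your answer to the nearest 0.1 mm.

Precipitable water is the column-integrated vapour mass per unit area: PW = (1/g) Σ q̄ Δp, with q in kg/kg and Δp in Pa (1 kg/m² of water = 1 mm).
Layer 101.3–95 kPa: Δp = 63 hPa = 6300 Pa, q̄ = 0.0122 kg/kg → 0.0122 × 6300 / 9.8 = 7.84 mm
Layer 95–86 kPa: Δp = 90 hPa = 9000 Pa, q̄ = 0.00972 kg/kg → 0.00972 × 9000 / 9.8 = 8.93 mm
Layer 86–72 kPa: Δp = 140 hPa = 14000 Pa, q̄ = 0.00461 kg/kg → 0.00461 × 14000 / 9.8 = 6.59 mm
Layer 72–20 kPa: Δp = 520 hPa = 52000 Pa, q̄ = 0.00163 kg/kg → 0.00163 × 52000 / 9.8 = 8.65 mm
PW = 7.84 + 8.93 + 6.59 + 8.65 = 32.01 ≈ 32.0 mm.
Rainfall = ε × PW = 0.42 × 32.0 = 13.4 mm.

PW ≈ 32.0 mm; rainfall ≈ 13.4 mm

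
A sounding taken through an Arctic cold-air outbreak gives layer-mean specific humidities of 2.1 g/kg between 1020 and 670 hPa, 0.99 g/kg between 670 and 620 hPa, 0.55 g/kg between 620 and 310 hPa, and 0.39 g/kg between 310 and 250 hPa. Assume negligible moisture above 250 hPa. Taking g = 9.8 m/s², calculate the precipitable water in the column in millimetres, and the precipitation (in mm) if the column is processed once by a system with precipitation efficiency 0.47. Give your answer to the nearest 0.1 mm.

PW ≈ 10.0 mm; precipitation ≈ 4.7 mm

Precipitable water is the column-integrated vapour mass per unit area: PW = (1/g) Σ q̄ Δp, with q in kg/kg and Δp in Pa (1 kg/m² of water = 1 mm).
Layer 1020–670 hPa: Δp = 350 hPa = 35000 Pa, q̄ = 0.0021 kg/kg → 0.0021 × 35000 / 9.8 = 7.50 mm
Layer 670–620 hPa: Δp = 50 hPa = 5000 Pa, q̄ = 0.00099 kg/kg → 0.00099 × 5000 / 9.8 = 0.51 mm
Layer 620–310 hPa: Δp = 310 hPa = 31000 Pa, q̄ = 0.00055 kg/kg → 0.00055 × 31000 / 9.8 = 1.74 mm
Layer 310–250 hPa: Δp = 60 hPa = 6000 Pa, q̄ = 0.00039 kg/kg → 0.00039 × 6000 / 9.8 = 0.24 mm
PW = 7.50 + 0.51 + 1.74 + 0.24 = 9.99 ≈ 10.0 mm.
Precipitation = ε × PW = 0.47 × 10.0 = 4.7 mm.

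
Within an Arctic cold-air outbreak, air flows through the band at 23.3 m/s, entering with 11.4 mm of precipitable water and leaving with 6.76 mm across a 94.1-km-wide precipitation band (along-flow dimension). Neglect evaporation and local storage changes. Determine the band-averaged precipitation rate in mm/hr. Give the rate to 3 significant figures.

R ≈ 4.14 mm/hr

Column moisture flux per unit crosswind length is F = V × PW.
Inflow: F_in = 23.3 × 11.4 = 265.62 mm·m/s
Outflow: F_out = 23.3 × 6.76 = 157.508 mm·m/s
Steady-state rate R = (F_in − F_out)/L = (265.62 − 157.508) / 94100 m = 1.149e-03 mm/s.
R = 1.149e-03 × 3600 = 4.14 mm/hr.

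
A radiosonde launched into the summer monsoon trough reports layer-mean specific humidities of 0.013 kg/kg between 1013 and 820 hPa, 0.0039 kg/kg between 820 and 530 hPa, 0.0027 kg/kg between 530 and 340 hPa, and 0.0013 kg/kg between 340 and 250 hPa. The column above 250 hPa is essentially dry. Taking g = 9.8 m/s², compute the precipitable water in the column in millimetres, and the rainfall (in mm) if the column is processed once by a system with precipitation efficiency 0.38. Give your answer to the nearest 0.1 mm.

PW ≈ 43.6 mm; rainfall ≈ 16.6 mm

Precipitable water is the column-integrated vapour mass per unit area: PW = (1/g) Σ q̄ Δp, with q in kg/kg and Δp in Pa (1 kg/m² of water = 1 mm).
Layer 1013–820 hPa: Δp = 193 hPa = 19300 Pa, q̄ = 0.013 kg/kg → 0.013 × 19300 / 9.8 = 25.60 mm
Layer 820–530 hPa: Δp = 290 hPa = 29000 Pa, q̄ = 0.0039 kg/kg → 0.0039 × 29000 / 9.8 = 11.54 mm
Layer 530–340 hPa: Δp = 190 hPa = 19000 Pa, q̄ = 0.0027 kg/kg → 0.0027 × 19000 / 9.8 = 5.23 mm
Layer 340–250 hPa: Δp = 90 hPa = 9000 Pa, q̄ = 0.0013 kg/kg → 0.0013 × 9000 / 9.8 = 1.19 mm
PW = 25.60 + 11.54 + 5.23 + 1.19 = 43.56 ≈ 43.6 mm.
Rainfall = ε × PW = 0.38 × 43.6 = 16.6 mm.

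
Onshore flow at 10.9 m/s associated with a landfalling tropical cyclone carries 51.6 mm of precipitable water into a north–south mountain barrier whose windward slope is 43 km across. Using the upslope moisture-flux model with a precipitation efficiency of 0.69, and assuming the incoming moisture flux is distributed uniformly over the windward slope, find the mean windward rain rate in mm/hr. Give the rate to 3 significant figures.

Incoming column moisture flux per unit ridge length: F = V × PW = 10.9 × 51.6 = 562.44 mm·m/s.
Spread over the 43 km slope with efficiency ε = 0.69: R = ε·F/W = 0.69 × 562.44 / 43000 m = 9.025e-03 mm/s.
R = 9.025e-03 × 3600 = 32.5 mm/hr.

R ≈ 32.5 mm/hr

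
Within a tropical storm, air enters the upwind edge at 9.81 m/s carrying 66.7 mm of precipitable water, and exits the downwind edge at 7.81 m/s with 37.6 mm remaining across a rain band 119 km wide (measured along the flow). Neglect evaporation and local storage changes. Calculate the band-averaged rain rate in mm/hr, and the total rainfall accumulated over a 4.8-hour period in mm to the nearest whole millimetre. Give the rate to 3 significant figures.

Column moisture flux per unit crosswind length is F = V × PW.
Inflow: F_in = 9.81 × 66.7 = 654.327 mm·m/s
Outflow: F_out = 7.81 × 37.6 = 293.656 mm·m/s
Steady-state rate R = (F_in − F_out)/L = (654.327 − 293.656) / 119000 m = 3.031e-03 mm/s.
R = 3.031e-03 × 3600 = 10.9 mm/hr.
Over 4.8 h: total = 10.9 × 4.8 = 52.32 ≈ 52 mm.

R ≈ 10.9 mm/hr; total ≈ 52 mm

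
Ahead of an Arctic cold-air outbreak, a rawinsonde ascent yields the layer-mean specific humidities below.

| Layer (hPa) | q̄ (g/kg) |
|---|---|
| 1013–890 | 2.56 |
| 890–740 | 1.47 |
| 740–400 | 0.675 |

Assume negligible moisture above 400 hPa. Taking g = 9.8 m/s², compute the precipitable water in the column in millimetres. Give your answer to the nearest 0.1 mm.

Precipitable water is the column-integrated vapour mass per unit area: PW = (1/g) Σ q̄ Δp, with q in kg/kg and Δp in Pa (1 kg/m² of water = 1 mm).
Layer 1013–890 hPa: Δp = 123 hPa = 12300 Pa, q̄ = 0.00256 kg/kg → 0.00256 × 12300 / 9.8 = 3.21 mm
Layer 890–740 hPa: Δp = 150 hPa = 15000 Pa, q̄ = 0.00147 kg/kg → 0.00147 × 15000 / 9.8 = 2.25 mm
Layer 740–400 hPa: Δp = 340 hPa = 34000 Pa, q̄ = 0.000675 kg/kg → 0.000675 × 34000 / 9.8 = 2.34 mm
PW = 3.21 + 2.25 + 2.34 = 7.80 ≈ 7.8 mm.

PW ≈ 7.8 mm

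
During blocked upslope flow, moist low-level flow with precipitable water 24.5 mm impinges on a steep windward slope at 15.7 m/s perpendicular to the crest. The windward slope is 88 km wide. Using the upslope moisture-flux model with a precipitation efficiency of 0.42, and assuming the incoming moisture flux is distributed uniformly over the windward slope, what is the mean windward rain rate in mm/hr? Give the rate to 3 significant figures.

R ≈ 6.61 mm/hr

Incoming column moisture flux per unit ridge length: F = V × PW = 15.7 × 24.5 = 384.65 mm·m/s.
Spread over the 88 km slope with efficiency ε = 0.42: R = ε·F/W = 0.42 × 384.65 / 88000 m = 1.836e-03 mm/s.
R = 1.836e-03 × 3600 = 6.61 mm/hr.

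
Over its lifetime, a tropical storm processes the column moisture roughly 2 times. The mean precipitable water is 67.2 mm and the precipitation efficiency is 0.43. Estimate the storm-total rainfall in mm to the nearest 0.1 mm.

Each cycle deposits ε × PW = 0.43 × 67.2 = 28.896 mm.
Over 2 cycles: 2 × 28.896 = 57.8 mm.

rainfall ≈ 57.8 mm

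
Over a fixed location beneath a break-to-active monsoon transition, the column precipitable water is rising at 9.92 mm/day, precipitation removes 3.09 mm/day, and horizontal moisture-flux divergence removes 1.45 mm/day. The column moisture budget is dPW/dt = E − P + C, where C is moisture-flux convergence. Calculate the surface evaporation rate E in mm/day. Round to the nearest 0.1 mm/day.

E ≈ 14.5 mm/day

dPW/dt = +9.92 mm/day.
E = dPW/dt + P − C = (+9.92) + 3.09 − (-1.45) = 14.5 mm/day.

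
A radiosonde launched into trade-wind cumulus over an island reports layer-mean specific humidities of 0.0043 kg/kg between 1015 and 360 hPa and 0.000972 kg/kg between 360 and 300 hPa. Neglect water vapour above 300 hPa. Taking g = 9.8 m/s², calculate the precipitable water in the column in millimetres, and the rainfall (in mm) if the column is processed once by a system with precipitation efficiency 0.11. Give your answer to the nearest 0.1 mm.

PW ≈ 29.3 mm; rainfall ≈ 3.2 mm

Precipitable water is the column-integrated vapour mass per unit area: PW = (1/g) Σ q̄ Δp, with q in kg/kg and Δp in Pa (1 kg/m² of water = 1 mm).
Layer 1015–360 hPa: Δp = 655 hPa = 65500 Pa, q̄ = 0.0043 kg/kg → 0.0043 × 65500 / 9.8 = 28.74 mm
Layer 360–300 hPa: Δp = 60 hPa = 6000 Pa, q̄ = 0.000972 kg/kg → 0.000972 × 6000 / 9.8 = 0.60 mm
PW = 28.74 + 0.60 = 29.34 ≈ 29.3 mm.
Rainfall = ε × PW = 0.11 × 29.3 = 3.2 mm.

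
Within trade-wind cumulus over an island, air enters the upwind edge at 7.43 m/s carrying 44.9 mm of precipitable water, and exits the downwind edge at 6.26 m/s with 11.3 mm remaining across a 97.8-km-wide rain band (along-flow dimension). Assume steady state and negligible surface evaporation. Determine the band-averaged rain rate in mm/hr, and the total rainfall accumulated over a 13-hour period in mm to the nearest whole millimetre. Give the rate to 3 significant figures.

R ≈ 9.68 mm/hr; total ≈ 126 mm

Column moisture flux per unit crosswind length is F = V × PW.
Inflow: F_in = 7.43 × 44.9 = 333.607 mm·m/s
Outflow: F_out = 6.26 × 11.3 = 70.738 mm·m/s
Steady-state rate R = (F_in − F_out)/L = (333.607 − 70.738) / 97800 m = 2.688e-03 mm/s.
R = 2.688e-03 × 3600 = 9.68 mm/hr.
Over 13 h: total = 9.68 × 13 = 125.84 ≈ 126 mm.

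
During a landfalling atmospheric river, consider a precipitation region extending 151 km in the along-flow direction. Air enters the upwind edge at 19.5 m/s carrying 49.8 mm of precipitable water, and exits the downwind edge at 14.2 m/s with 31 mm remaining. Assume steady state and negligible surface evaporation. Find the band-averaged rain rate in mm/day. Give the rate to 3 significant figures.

R ≈ 304 mm/day

Column moisture flux per unit crosswind length is F = V × PW.
Inflow: F_in = 19.5 × 49.8 = 971.1 mm·m/s
Outflow: F_out = 14.2 × 31 = 440.2 mm·m/s
Steady-state rate R = (F_in − F_out)/L = (971.1 − 440.2) / 151000 m = 3.516e-03 mm/s.
R = 3.516e-03 × 3600 × 24 = 304 mm/day.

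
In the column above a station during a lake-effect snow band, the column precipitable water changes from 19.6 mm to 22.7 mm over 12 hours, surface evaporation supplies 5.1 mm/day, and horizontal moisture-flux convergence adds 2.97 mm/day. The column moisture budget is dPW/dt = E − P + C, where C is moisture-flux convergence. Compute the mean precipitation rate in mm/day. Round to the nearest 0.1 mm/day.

dPW/dt = (22.7 − 19.6) mm / (12/24 day) = +6.200 mm/day.
P = E + C − dPW/dt = 5.1 + (2.97) − (+6.200) = 1.9 mm/day.

P ≈ 1.9 mm/day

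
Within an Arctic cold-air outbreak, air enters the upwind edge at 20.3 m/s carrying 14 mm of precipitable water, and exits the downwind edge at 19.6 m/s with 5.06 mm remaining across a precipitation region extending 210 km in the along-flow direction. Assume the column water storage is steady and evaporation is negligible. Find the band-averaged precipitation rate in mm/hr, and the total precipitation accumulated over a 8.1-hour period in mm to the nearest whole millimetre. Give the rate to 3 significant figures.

Column moisture flux per unit crosswind length is F = V × PW.
Inflow: F_in = 20.3 × 14 = 284.2 mm·m/s
Outflow: F_out = 19.6 × 5.06 = 99.176 mm·m/s
Steady-state rate R = (F_in − F_out)/L = (284.2 − 99.176) / 210000 m = 8.811e-04 mm/s.
R = 8.811e-04 × 3600 = 3.17 mm/hr.
Over 8.1 h: total = 3.17 × 8.1 = 25.677 ≈ 26 mm.

R ≈ 3.17 mm/hr; total ≈ 26 mm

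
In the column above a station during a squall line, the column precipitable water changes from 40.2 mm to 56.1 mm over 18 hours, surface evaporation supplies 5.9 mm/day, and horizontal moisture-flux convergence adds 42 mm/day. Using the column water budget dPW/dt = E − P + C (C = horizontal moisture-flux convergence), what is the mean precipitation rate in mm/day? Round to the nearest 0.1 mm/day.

P ≈ 26.7 mm/day

dPW/dt = (56.1 − 40.2) mm / (18/24 day) = +21.200 mm/day.
P = E + C − dPW/dt = 5.9 + (42) − (+21.200) = 26.7 mm/day.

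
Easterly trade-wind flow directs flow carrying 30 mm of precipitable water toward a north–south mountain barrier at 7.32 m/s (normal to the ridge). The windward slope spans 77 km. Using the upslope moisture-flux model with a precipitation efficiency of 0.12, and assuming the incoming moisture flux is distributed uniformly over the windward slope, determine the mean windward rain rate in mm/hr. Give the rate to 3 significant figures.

Incoming column moisture flux per unit ridge length: F = V × PW = 7.32 × 30 = 219.6 mm·m/s.
Spread over the 77 km slope with efficiency ε = 0.12: R = ε·F/W = 0.12 × 219.6 / 77000 m = 3.422e-04 mm/s.
R = 3.422e-04 × 3600 = 1.23 mm/hr.

R ≈ 1.23 mm/hr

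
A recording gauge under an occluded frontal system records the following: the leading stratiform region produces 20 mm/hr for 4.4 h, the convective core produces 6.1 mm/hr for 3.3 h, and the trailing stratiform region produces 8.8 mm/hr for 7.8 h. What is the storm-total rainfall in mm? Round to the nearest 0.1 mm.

total ≈ 176.8 mm

Total = Σ Rᵢ Δtᵢ = 20 × 4.4 + 6.1 × 3.3 + 8.8 × 7.8
      = 88 + 20.13 + 68.64 = 176.8 mm.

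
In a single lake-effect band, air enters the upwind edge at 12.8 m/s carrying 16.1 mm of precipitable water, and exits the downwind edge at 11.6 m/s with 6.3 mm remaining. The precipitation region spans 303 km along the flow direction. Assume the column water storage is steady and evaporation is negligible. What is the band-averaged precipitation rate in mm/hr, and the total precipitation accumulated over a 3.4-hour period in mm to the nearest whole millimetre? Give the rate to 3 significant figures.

Column moisture flux per unit crosswind length is F = V × PW.
Inflow: F_in = 12.8 × 16.1 = 206.08 mm·m/s
Outflow: F_out = 11.6 × 6.3 = 73.08 mm·m/s
Steady-state rate R = (F_in − F_out)/L = (206.08 − 73.08) / 303000 m = 4.389e-04 mm/s.
R = 4.389e-04 × 3600 = 1.58 mm/hr.
Over 3.4 h: total = 1.58 × 3.4 = 5.372 ≈ 5 mm.

R ≈ 1.58 mm/hr; total ≈ 5 mm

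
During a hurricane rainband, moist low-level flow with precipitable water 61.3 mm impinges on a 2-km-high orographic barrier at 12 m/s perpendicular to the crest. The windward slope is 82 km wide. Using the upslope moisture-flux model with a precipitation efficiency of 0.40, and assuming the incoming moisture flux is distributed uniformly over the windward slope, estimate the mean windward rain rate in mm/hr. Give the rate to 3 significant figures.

R ≈ 12.9 mm/hr

Incoming column moisture flux per unit ridge length: F = V × PW = 12 × 61.3 = 735.6 mm·m/s.
Spread over the 82 km slope with efficiency ε = 0.40: R = ε·F/W = 0.40 × 735.6 / 82000 m = 3.588e-03 mm/s.
R = 3.588e-03 × 3600 = 12.9 mm/hr.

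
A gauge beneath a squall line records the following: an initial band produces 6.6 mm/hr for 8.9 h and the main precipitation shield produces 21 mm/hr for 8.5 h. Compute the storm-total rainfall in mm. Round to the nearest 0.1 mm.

total ≈ 237.2 mm

Total = Σ Rᵢ Δtᵢ = 6.6 × 8.9 + 21 × 8.5
      = 58.74 + 178.5 = 237.2 mm.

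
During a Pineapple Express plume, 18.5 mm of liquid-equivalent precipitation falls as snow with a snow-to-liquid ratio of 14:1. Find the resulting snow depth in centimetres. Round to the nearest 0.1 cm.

Snow depth = liquid × ratio = 18.5 mm × 14 = 259 mm = 25.9 cm.

snow depth ≈ 25.9 cm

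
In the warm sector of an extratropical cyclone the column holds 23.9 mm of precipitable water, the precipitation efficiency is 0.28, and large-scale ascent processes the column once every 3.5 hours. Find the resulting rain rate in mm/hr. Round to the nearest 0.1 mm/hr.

R ≈ 1.9 mm/hr

Each overturning extracts ε × PW = 0.28 × 23.9 = 6.692 mm.
Rate = ε·PW / τ = 6.692 / 3.5 h = 1.9 mm/hr.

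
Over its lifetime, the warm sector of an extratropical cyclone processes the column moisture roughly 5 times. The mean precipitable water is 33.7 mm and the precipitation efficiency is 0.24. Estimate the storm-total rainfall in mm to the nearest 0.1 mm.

Each cycle deposits ε × PW = 0.24 × 33.7 = 8.088 mm.
Over 5 cycles: 5 × 8.088 = 40.4 mm.

rainfall ≈ 40.4 mm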